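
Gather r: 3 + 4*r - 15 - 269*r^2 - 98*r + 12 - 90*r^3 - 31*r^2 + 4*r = -90*r^3 - 300*r^2 - 90*r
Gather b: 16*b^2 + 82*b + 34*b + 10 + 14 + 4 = 16*b^2 + 116*b + 28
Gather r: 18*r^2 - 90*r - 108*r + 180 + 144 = 18*r^2 - 198*r + 324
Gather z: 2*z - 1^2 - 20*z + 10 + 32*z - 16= 14*z - 7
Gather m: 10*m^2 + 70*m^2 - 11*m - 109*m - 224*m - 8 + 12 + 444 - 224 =80*m^2 - 344*m + 224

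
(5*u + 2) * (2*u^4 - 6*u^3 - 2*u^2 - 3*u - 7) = 10*u^5 - 26*u^4 - 22*u^3 - 19*u^2 - 41*u - 14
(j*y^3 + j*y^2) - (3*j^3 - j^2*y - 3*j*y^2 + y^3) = -3*j^3 + j^2*y + j*y^3 + 4*j*y^2 - y^3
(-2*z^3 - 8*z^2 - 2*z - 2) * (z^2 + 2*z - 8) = -2*z^5 - 12*z^4 - 2*z^3 + 58*z^2 + 12*z + 16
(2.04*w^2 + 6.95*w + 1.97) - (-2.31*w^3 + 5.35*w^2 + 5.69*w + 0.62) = 2.31*w^3 - 3.31*w^2 + 1.26*w + 1.35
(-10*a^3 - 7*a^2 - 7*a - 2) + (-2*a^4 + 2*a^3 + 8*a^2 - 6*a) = -2*a^4 - 8*a^3 + a^2 - 13*a - 2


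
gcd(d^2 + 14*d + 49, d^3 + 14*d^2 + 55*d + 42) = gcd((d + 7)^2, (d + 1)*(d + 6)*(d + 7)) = d + 7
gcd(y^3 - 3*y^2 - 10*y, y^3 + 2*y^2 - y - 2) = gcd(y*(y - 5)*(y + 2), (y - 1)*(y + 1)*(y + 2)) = y + 2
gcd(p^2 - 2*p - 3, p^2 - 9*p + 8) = 1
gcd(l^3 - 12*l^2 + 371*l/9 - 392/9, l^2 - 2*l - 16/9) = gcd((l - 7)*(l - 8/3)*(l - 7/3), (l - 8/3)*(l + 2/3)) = l - 8/3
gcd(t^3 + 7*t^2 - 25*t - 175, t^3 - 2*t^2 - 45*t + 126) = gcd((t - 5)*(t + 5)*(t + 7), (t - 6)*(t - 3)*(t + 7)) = t + 7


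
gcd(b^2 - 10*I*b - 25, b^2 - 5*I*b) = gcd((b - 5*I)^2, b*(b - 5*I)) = b - 5*I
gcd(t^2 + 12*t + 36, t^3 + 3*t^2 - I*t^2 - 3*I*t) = 1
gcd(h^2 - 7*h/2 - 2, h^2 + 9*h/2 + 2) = h + 1/2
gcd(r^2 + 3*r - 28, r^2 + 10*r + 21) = r + 7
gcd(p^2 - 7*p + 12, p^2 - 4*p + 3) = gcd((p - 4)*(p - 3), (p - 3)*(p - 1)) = p - 3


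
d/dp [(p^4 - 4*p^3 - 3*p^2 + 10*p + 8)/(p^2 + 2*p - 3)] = 2*(p^5 + p^4 - 14*p^3 + 10*p^2 + p - 23)/(p^4 + 4*p^3 - 2*p^2 - 12*p + 9)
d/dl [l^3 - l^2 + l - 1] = 3*l^2 - 2*l + 1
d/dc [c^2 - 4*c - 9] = 2*c - 4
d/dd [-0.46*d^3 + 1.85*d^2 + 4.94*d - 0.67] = -1.38*d^2 + 3.7*d + 4.94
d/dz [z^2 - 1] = 2*z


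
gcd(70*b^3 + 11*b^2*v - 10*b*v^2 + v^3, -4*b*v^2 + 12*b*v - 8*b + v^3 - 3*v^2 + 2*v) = 1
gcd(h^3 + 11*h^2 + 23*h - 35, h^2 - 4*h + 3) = h - 1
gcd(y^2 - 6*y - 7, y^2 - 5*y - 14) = y - 7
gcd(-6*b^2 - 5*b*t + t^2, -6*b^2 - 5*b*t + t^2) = -6*b^2 - 5*b*t + t^2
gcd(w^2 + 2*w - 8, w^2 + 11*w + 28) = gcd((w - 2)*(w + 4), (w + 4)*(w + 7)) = w + 4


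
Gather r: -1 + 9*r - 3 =9*r - 4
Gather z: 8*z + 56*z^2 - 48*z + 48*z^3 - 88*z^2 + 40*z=48*z^3 - 32*z^2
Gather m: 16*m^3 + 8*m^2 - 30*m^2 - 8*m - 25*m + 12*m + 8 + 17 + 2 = 16*m^3 - 22*m^2 - 21*m + 27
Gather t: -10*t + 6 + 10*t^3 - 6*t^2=10*t^3 - 6*t^2 - 10*t + 6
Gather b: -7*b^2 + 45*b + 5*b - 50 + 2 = -7*b^2 + 50*b - 48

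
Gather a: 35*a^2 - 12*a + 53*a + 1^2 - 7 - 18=35*a^2 + 41*a - 24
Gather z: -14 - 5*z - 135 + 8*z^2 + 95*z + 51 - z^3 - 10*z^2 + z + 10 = -z^3 - 2*z^2 + 91*z - 88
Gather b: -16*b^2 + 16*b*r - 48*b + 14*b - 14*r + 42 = -16*b^2 + b*(16*r - 34) - 14*r + 42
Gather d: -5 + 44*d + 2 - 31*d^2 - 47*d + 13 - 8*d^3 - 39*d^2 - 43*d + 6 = -8*d^3 - 70*d^2 - 46*d + 16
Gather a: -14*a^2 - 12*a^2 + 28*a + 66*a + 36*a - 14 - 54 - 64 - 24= -26*a^2 + 130*a - 156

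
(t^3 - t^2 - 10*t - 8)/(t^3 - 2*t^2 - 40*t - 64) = (t^2 - 3*t - 4)/(t^2 - 4*t - 32)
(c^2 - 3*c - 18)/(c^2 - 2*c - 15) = (c - 6)/(c - 5)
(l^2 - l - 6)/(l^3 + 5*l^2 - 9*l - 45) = (l + 2)/(l^2 + 8*l + 15)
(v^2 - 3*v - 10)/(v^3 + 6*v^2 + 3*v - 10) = (v - 5)/(v^2 + 4*v - 5)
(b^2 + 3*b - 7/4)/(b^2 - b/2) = (b + 7/2)/b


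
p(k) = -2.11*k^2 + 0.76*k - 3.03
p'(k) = 0.76 - 4.22*k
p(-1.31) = -7.65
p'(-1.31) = 6.29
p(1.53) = -6.81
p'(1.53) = -5.70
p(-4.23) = -44.00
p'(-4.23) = 18.61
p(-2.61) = -19.39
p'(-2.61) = 11.77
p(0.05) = -3.00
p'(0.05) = 0.55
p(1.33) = -5.75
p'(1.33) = -4.85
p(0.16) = -2.96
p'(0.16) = 0.08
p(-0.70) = -4.60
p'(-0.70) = 3.71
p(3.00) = -19.74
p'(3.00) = -11.90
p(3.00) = -19.74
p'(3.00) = -11.90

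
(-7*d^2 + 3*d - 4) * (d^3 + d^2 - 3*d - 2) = -7*d^5 - 4*d^4 + 20*d^3 + d^2 + 6*d + 8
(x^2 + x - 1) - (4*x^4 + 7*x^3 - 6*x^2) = -4*x^4 - 7*x^3 + 7*x^2 + x - 1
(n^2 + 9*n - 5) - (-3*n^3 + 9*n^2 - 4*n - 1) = 3*n^3 - 8*n^2 + 13*n - 4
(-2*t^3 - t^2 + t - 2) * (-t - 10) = 2*t^4 + 21*t^3 + 9*t^2 - 8*t + 20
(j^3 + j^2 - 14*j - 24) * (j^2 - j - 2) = j^5 - 17*j^3 - 12*j^2 + 52*j + 48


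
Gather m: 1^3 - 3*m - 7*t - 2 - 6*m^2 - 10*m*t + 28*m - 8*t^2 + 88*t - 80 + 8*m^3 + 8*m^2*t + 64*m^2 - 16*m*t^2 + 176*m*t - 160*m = 8*m^3 + m^2*(8*t + 58) + m*(-16*t^2 + 166*t - 135) - 8*t^2 + 81*t - 81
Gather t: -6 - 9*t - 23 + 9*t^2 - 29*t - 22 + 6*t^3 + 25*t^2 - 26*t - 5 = 6*t^3 + 34*t^2 - 64*t - 56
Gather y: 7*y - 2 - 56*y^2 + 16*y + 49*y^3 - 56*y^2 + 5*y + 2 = 49*y^3 - 112*y^2 + 28*y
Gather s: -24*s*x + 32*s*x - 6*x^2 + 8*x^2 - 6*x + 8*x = 8*s*x + 2*x^2 + 2*x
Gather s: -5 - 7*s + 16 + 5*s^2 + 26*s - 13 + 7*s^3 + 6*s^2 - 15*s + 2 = 7*s^3 + 11*s^2 + 4*s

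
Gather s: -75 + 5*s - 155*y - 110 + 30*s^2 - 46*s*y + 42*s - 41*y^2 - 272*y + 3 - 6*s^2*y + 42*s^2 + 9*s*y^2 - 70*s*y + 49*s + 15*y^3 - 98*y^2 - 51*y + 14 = s^2*(72 - 6*y) + s*(9*y^2 - 116*y + 96) + 15*y^3 - 139*y^2 - 478*y - 168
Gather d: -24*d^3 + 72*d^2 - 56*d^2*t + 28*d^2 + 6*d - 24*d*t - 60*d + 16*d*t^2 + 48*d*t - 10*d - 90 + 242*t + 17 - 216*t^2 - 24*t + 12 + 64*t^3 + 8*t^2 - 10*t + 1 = -24*d^3 + d^2*(100 - 56*t) + d*(16*t^2 + 24*t - 64) + 64*t^3 - 208*t^2 + 208*t - 60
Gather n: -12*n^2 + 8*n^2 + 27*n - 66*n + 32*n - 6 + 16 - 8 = -4*n^2 - 7*n + 2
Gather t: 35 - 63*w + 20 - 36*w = 55 - 99*w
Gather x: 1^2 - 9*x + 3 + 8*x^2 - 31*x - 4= 8*x^2 - 40*x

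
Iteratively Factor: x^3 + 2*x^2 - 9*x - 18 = (x + 3)*(x^2 - x - 6) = (x - 3)*(x + 3)*(x + 2)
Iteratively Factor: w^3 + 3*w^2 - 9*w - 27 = (w + 3)*(w^2 - 9) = (w + 3)^2*(w - 3)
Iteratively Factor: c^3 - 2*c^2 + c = (c - 1)*(c^2 - c) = (c - 1)^2*(c)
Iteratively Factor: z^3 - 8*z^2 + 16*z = (z)*(z^2 - 8*z + 16) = z*(z - 4)*(z - 4)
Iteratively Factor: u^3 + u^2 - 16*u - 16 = (u + 4)*(u^2 - 3*u - 4) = (u + 1)*(u + 4)*(u - 4)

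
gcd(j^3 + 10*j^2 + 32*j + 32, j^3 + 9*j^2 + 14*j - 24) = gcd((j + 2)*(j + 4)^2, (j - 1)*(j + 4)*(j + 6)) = j + 4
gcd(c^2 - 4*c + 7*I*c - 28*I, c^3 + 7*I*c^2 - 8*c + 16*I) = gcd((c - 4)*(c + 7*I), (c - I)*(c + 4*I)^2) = 1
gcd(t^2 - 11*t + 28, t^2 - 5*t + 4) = t - 4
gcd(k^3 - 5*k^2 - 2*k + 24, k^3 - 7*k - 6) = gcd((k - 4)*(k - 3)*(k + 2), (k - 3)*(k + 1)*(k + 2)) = k^2 - k - 6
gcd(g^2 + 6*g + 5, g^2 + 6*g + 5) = g^2 + 6*g + 5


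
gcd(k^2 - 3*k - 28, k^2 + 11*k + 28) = k + 4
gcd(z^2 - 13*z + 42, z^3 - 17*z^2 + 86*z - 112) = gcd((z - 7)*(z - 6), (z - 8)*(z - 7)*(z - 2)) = z - 7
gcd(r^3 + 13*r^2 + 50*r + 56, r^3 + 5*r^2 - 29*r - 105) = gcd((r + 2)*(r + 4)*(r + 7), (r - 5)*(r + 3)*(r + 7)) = r + 7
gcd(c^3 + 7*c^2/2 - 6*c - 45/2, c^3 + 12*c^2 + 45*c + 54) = c^2 + 6*c + 9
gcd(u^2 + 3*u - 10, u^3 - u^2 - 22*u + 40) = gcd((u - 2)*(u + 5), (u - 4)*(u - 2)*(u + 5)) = u^2 + 3*u - 10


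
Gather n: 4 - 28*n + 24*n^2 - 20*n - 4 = 24*n^2 - 48*n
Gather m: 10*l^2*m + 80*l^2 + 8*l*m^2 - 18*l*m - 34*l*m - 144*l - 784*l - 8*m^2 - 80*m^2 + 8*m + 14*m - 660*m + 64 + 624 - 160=80*l^2 - 928*l + m^2*(8*l - 88) + m*(10*l^2 - 52*l - 638) + 528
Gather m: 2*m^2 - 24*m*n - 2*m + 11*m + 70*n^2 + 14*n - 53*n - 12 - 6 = 2*m^2 + m*(9 - 24*n) + 70*n^2 - 39*n - 18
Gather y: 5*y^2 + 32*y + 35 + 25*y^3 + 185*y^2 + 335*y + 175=25*y^3 + 190*y^2 + 367*y + 210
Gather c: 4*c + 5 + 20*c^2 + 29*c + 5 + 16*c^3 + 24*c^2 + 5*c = 16*c^3 + 44*c^2 + 38*c + 10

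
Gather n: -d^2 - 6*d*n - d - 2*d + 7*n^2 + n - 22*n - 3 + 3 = -d^2 - 3*d + 7*n^2 + n*(-6*d - 21)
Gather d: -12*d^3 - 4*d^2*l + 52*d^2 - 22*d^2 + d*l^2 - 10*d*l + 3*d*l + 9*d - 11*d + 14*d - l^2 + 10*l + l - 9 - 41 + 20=-12*d^3 + d^2*(30 - 4*l) + d*(l^2 - 7*l + 12) - l^2 + 11*l - 30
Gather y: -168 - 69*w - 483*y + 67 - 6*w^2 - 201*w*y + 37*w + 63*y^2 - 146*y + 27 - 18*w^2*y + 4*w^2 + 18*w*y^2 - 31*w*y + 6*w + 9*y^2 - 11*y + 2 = -2*w^2 - 26*w + y^2*(18*w + 72) + y*(-18*w^2 - 232*w - 640) - 72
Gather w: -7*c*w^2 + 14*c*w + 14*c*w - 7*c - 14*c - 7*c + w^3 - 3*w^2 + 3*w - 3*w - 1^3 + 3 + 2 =28*c*w - 28*c + w^3 + w^2*(-7*c - 3) + 4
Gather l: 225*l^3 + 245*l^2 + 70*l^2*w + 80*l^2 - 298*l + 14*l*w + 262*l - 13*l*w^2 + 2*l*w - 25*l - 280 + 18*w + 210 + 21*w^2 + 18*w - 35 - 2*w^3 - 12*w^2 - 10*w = 225*l^3 + l^2*(70*w + 325) + l*(-13*w^2 + 16*w - 61) - 2*w^3 + 9*w^2 + 26*w - 105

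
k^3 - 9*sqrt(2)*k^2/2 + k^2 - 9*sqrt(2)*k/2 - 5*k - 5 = (k + 1)*(k - 5*sqrt(2))*(k + sqrt(2)/2)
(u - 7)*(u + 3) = u^2 - 4*u - 21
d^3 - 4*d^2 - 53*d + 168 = (d - 8)*(d - 3)*(d + 7)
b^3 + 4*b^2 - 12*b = b*(b - 2)*(b + 6)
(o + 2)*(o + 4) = o^2 + 6*o + 8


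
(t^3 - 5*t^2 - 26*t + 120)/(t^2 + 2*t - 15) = (t^2 - 10*t + 24)/(t - 3)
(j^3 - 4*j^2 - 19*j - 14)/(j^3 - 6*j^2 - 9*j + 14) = (j + 1)/(j - 1)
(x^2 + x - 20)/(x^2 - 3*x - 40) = (x - 4)/(x - 8)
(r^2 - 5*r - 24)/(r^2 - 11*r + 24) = (r + 3)/(r - 3)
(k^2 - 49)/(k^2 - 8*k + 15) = (k^2 - 49)/(k^2 - 8*k + 15)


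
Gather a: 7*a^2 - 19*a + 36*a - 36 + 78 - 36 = 7*a^2 + 17*a + 6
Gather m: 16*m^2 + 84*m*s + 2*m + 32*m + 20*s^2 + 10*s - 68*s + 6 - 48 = 16*m^2 + m*(84*s + 34) + 20*s^2 - 58*s - 42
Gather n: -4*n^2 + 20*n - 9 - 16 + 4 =-4*n^2 + 20*n - 21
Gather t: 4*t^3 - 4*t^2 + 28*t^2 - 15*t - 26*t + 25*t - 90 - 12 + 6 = 4*t^3 + 24*t^2 - 16*t - 96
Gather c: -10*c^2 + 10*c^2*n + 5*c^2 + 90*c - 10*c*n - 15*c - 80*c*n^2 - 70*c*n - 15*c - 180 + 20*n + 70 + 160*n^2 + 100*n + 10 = c^2*(10*n - 5) + c*(-80*n^2 - 80*n + 60) + 160*n^2 + 120*n - 100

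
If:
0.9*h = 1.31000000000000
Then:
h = 1.46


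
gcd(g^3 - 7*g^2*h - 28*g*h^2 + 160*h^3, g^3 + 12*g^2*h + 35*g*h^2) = g + 5*h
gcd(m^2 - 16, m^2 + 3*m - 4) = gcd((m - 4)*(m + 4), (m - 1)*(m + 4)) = m + 4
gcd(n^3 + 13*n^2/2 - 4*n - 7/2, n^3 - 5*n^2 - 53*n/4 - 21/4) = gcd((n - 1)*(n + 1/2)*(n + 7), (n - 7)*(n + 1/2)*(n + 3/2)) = n + 1/2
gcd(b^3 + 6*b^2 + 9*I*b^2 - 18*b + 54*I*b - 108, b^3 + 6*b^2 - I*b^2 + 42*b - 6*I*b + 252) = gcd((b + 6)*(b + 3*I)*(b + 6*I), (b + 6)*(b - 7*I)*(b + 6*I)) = b^2 + b*(6 + 6*I) + 36*I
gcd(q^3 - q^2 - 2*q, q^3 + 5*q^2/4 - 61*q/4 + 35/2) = q - 2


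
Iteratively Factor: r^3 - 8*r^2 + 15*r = (r)*(r^2 - 8*r + 15) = r*(r - 5)*(r - 3)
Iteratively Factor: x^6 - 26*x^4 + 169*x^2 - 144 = (x - 1)*(x^5 + x^4 - 25*x^3 - 25*x^2 + 144*x + 144) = (x - 1)*(x + 4)*(x^4 - 3*x^3 - 13*x^2 + 27*x + 36) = (x - 1)*(x + 1)*(x + 4)*(x^3 - 4*x^2 - 9*x + 36) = (x - 1)*(x + 1)*(x + 3)*(x + 4)*(x^2 - 7*x + 12) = (x - 3)*(x - 1)*(x + 1)*(x + 3)*(x + 4)*(x - 4)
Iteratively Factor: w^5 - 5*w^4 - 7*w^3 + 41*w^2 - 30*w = (w - 5)*(w^4 - 7*w^2 + 6*w) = (w - 5)*(w - 2)*(w^3 + 2*w^2 - 3*w) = (w - 5)*(w - 2)*(w + 3)*(w^2 - w) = (w - 5)*(w - 2)*(w - 1)*(w + 3)*(w)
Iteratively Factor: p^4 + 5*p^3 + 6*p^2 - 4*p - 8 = (p + 2)*(p^3 + 3*p^2 - 4) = (p + 2)^2*(p^2 + p - 2) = (p - 1)*(p + 2)^2*(p + 2)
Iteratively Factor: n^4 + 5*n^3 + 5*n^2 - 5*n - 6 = (n - 1)*(n^3 + 6*n^2 + 11*n + 6) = (n - 1)*(n + 3)*(n^2 + 3*n + 2) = (n - 1)*(n + 1)*(n + 3)*(n + 2)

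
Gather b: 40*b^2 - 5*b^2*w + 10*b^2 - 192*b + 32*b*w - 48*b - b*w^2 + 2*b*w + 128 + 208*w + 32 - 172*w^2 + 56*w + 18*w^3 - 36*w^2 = b^2*(50 - 5*w) + b*(-w^2 + 34*w - 240) + 18*w^3 - 208*w^2 + 264*w + 160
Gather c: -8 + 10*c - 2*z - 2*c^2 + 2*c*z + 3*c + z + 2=-2*c^2 + c*(2*z + 13) - z - 6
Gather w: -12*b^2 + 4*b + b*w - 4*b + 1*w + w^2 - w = -12*b^2 + b*w + w^2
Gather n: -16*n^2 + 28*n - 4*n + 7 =-16*n^2 + 24*n + 7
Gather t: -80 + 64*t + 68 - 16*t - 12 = 48*t - 24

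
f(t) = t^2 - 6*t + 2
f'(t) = 2*t - 6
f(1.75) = -5.44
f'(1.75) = -2.50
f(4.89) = -3.43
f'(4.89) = 3.78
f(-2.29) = 20.98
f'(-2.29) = -10.58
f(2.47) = -6.72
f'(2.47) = -1.06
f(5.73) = 0.45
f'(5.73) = 5.46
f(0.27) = 0.45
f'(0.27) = -5.46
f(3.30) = -6.91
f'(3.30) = 0.60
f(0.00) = 2.00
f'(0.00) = -6.00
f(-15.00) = 317.00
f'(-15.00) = -36.00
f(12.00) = 74.00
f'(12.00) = 18.00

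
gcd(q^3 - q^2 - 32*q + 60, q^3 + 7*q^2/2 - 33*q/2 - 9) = q + 6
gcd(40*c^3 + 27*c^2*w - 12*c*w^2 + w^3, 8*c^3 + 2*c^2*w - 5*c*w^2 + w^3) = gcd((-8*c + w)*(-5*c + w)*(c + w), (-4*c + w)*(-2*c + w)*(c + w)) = c + w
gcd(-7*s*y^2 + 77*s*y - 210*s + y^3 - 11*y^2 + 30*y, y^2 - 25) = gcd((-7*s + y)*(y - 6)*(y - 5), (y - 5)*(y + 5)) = y - 5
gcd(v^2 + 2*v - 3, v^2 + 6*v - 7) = v - 1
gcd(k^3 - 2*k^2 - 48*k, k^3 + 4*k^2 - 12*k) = k^2 + 6*k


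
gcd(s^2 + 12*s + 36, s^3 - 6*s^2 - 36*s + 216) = s + 6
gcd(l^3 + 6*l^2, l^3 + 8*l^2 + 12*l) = l^2 + 6*l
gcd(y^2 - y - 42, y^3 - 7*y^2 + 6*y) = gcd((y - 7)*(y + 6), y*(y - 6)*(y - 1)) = 1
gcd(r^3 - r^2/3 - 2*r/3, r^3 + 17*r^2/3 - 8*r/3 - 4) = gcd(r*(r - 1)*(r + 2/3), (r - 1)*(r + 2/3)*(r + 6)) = r^2 - r/3 - 2/3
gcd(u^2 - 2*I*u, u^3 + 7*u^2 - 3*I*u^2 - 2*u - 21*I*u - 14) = u - 2*I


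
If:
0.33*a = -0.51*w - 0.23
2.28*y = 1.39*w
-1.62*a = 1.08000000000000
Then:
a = -0.67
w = -0.02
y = -0.01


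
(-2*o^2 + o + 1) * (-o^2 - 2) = 2*o^4 - o^3 + 3*o^2 - 2*o - 2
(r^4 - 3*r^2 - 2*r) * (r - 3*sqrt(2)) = r^5 - 3*sqrt(2)*r^4 - 3*r^3 - 2*r^2 + 9*sqrt(2)*r^2 + 6*sqrt(2)*r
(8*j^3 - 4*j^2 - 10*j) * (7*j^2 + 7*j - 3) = 56*j^5 + 28*j^4 - 122*j^3 - 58*j^2 + 30*j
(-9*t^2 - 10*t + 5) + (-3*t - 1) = -9*t^2 - 13*t + 4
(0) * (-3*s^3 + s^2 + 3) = 0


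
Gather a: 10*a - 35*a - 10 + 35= 25 - 25*a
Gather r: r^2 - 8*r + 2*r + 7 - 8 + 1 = r^2 - 6*r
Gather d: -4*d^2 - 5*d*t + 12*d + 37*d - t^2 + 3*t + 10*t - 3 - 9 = -4*d^2 + d*(49 - 5*t) - t^2 + 13*t - 12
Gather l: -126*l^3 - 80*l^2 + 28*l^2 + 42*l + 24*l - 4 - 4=-126*l^3 - 52*l^2 + 66*l - 8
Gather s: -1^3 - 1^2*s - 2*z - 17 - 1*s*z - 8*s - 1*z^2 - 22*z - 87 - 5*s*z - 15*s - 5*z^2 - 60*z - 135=s*(-6*z - 24) - 6*z^2 - 84*z - 240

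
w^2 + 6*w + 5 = (w + 1)*(w + 5)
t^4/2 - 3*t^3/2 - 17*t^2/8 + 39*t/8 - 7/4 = (t/2 + 1)*(t - 7/2)*(t - 1)*(t - 1/2)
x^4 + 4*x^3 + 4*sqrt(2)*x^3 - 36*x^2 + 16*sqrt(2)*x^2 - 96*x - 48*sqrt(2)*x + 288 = (x - 2)*(x + 6)*(x - 2*sqrt(2))*(x + 6*sqrt(2))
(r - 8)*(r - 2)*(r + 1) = r^3 - 9*r^2 + 6*r + 16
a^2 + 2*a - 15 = (a - 3)*(a + 5)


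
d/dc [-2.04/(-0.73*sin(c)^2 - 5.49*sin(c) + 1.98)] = -(2.9784*sin(c) + 11.1996)*cos(c)/(0.73*sin(c)^2 + 5.49*sin(c) - 1.98)^2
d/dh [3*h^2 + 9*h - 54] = 6*h + 9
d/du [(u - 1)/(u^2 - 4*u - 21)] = (u^2 - 4*u - 2*(u - 2)*(u - 1) - 21)/(-u^2 + 4*u + 21)^2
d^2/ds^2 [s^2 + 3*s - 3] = 2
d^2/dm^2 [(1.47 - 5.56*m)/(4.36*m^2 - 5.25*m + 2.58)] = (-(5.56*m - 1.47)*(8.72*m - 5.25)*(17.44*m - 10.5) + (145.4496*m - 71.1984)*(4.36*m^2 - 5.25*m + 2.58))/(4.36*m^2 - 5.25*m + 2.58)^3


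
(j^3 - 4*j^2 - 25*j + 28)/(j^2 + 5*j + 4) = (j^2 - 8*j + 7)/(j + 1)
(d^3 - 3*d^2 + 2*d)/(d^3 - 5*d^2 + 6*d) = (d - 1)/(d - 3)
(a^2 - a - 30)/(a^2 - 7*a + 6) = (a + 5)/(a - 1)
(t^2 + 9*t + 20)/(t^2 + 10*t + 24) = (t + 5)/(t + 6)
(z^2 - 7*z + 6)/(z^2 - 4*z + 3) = (z - 6)/(z - 3)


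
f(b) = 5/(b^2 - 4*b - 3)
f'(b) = 5*(4 - 2*b)/(b^2 - 4*b - 3)^2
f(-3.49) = 0.22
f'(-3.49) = 0.10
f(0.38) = -1.14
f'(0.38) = 0.85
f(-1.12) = 1.83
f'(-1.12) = 4.17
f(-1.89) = 0.61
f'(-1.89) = 0.59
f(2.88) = -0.80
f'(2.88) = -0.23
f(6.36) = 0.42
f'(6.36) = -0.30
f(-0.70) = 17.24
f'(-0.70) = 321.05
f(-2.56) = 0.36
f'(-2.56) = 0.24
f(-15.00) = 0.02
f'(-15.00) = 0.00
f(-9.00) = 0.04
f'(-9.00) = 0.01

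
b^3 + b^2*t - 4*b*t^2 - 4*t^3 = (b - 2*t)*(b + t)*(b + 2*t)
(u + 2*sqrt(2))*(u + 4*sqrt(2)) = u^2 + 6*sqrt(2)*u + 16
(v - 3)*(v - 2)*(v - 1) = v^3 - 6*v^2 + 11*v - 6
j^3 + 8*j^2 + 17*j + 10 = (j + 1)*(j + 2)*(j + 5)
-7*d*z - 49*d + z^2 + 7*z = (-7*d + z)*(z + 7)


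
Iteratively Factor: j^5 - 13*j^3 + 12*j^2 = (j - 3)*(j^4 + 3*j^3 - 4*j^2) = (j - 3)*(j - 1)*(j^3 + 4*j^2) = (j - 3)*(j - 1)*(j + 4)*(j^2) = j*(j - 3)*(j - 1)*(j + 4)*(j)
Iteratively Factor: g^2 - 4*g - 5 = (g + 1)*(g - 5)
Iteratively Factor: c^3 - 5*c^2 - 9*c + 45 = (c - 3)*(c^2 - 2*c - 15) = (c - 5)*(c - 3)*(c + 3)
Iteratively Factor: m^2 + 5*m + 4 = (m + 1)*(m + 4)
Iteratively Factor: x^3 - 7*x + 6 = (x + 3)*(x^2 - 3*x + 2) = (x - 1)*(x + 3)*(x - 2)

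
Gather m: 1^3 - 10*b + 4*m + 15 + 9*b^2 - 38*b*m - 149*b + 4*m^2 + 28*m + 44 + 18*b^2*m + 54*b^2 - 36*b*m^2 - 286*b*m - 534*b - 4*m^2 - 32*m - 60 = 63*b^2 - 36*b*m^2 - 693*b + m*(18*b^2 - 324*b)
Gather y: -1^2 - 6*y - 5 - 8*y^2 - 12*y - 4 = -8*y^2 - 18*y - 10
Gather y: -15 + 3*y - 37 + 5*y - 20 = 8*y - 72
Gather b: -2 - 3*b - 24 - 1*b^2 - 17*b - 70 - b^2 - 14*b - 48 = -2*b^2 - 34*b - 144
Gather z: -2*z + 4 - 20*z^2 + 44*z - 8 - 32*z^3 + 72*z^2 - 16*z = -32*z^3 + 52*z^2 + 26*z - 4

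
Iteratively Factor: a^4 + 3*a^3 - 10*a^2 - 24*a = (a + 4)*(a^3 - a^2 - 6*a) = a*(a + 4)*(a^2 - a - 6) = a*(a - 3)*(a + 4)*(a + 2)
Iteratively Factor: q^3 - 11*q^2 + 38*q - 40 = (q - 2)*(q^2 - 9*q + 20) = (q - 4)*(q - 2)*(q - 5)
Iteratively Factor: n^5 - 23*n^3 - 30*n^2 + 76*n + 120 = (n - 2)*(n^4 + 2*n^3 - 19*n^2 - 68*n - 60) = (n - 2)*(n + 2)*(n^3 - 19*n - 30) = (n - 5)*(n - 2)*(n + 2)*(n^2 + 5*n + 6) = (n - 5)*(n - 2)*(n + 2)^2*(n + 3)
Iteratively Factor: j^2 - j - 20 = (j + 4)*(j - 5)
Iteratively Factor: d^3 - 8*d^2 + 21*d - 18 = (d - 3)*(d^2 - 5*d + 6) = (d - 3)*(d - 2)*(d - 3)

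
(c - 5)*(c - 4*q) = c^2 - 4*c*q - 5*c + 20*q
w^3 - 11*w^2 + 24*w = w*(w - 8)*(w - 3)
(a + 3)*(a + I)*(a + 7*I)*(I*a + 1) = I*a^4 - 7*a^3 + 3*I*a^3 - 21*a^2 + I*a^2 - 7*a + 3*I*a - 21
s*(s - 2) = s^2 - 2*s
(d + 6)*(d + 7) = d^2 + 13*d + 42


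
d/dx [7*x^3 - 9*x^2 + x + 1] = 21*x^2 - 18*x + 1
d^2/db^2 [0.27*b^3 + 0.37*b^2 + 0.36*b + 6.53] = 1.62*b + 0.74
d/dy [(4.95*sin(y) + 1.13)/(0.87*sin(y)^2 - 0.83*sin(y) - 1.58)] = (-1.9662*sin(y) + 2.15325*cos(2*y) - 9.03635)*cos(y)/(-0.87*sin(y)^2 + 0.83*sin(y) + 1.58)^2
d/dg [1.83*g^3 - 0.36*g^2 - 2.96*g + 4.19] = 5.49*g^2 - 0.72*g - 2.96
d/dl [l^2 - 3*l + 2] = 2*l - 3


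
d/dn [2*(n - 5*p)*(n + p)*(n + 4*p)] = 6*n^2 - 42*p^2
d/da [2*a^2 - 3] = 4*a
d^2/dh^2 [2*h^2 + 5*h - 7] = 4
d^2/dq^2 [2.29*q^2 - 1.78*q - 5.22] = 4.58000000000000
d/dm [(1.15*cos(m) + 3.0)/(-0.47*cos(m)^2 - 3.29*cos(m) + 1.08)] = (0.5405*sin(m)^2 - 2.82*cos(m) - 11.6525)*sin(m)/(0.47*cos(m)^2 + 3.29*cos(m) - 1.08)^2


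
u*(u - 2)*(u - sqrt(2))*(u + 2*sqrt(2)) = u^4 - 2*u^3 + sqrt(2)*u^3 - 4*u^2 - 2*sqrt(2)*u^2 + 8*u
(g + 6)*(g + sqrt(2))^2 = g^3 + 2*sqrt(2)*g^2 + 6*g^2 + 2*g + 12*sqrt(2)*g + 12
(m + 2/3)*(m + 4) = m^2 + 14*m/3 + 8/3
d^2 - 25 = (d - 5)*(d + 5)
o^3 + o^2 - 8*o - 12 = (o - 3)*(o + 2)^2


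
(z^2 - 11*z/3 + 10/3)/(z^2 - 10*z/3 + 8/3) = (3*z - 5)/(3*z - 4)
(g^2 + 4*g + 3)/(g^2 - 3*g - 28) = (g^2 + 4*g + 3)/(g^2 - 3*g - 28)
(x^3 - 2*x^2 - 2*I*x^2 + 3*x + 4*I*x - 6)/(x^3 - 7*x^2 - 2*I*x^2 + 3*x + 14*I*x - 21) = (x - 2)/(x - 7)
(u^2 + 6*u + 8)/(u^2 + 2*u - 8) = (u + 2)/(u - 2)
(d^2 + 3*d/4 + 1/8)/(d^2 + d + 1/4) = (4*d + 1)/(2*(2*d + 1))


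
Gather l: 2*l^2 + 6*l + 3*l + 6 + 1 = 2*l^2 + 9*l + 7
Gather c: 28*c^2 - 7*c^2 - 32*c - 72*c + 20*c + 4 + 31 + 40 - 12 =21*c^2 - 84*c + 63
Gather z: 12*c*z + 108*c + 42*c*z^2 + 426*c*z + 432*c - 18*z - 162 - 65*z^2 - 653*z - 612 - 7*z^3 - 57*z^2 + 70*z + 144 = 540*c - 7*z^3 + z^2*(42*c - 122) + z*(438*c - 601) - 630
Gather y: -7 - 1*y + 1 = -y - 6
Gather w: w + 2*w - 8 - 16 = 3*w - 24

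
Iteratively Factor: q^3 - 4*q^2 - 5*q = (q)*(q^2 - 4*q - 5) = q*(q - 5)*(q + 1)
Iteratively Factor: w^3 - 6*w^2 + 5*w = (w)*(w^2 - 6*w + 5) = w*(w - 5)*(w - 1)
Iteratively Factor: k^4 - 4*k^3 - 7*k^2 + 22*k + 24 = (k - 4)*(k^3 - 7*k - 6) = (k - 4)*(k + 1)*(k^2 - k - 6) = (k - 4)*(k - 3)*(k + 1)*(k + 2)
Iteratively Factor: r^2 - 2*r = (r)*(r - 2)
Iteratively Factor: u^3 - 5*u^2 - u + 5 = (u + 1)*(u^2 - 6*u + 5) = (u - 1)*(u + 1)*(u - 5)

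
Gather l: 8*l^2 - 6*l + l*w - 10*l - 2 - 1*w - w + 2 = 8*l^2 + l*(w - 16) - 2*w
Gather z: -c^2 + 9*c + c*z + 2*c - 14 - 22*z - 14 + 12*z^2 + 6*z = -c^2 + 11*c + 12*z^2 + z*(c - 16) - 28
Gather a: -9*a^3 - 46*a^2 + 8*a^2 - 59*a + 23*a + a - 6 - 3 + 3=-9*a^3 - 38*a^2 - 35*a - 6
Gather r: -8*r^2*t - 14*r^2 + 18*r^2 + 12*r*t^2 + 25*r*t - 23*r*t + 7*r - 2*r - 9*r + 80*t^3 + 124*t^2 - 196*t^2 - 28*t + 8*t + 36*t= r^2*(4 - 8*t) + r*(12*t^2 + 2*t - 4) + 80*t^3 - 72*t^2 + 16*t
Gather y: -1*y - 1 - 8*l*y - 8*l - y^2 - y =-8*l - y^2 + y*(-8*l - 2) - 1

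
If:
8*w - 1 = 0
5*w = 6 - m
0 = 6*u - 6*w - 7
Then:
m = 43/8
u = 31/24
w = 1/8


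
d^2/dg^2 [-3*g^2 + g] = -6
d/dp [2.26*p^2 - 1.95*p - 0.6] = 4.52*p - 1.95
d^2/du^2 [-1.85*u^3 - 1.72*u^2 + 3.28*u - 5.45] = -11.1*u - 3.44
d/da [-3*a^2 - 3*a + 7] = -6*a - 3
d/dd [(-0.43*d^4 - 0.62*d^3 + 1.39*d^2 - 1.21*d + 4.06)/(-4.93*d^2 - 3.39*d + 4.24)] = (4.2398*d^5 + 7.4297*d^4 - 3.0892*d^3 - 18.5638*d^2 + 51.8188*d + 8.633)/(24.3049*d^4 + 33.4254*d^3 - 30.3143*d^2 - 28.7472*d + 17.9776)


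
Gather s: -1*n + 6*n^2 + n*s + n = 6*n^2 + n*s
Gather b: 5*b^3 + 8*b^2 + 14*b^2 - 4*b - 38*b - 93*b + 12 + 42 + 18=5*b^3 + 22*b^2 - 135*b + 72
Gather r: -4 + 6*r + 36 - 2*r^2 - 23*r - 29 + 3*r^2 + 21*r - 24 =r^2 + 4*r - 21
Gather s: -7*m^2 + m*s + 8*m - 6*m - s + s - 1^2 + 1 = -7*m^2 + m*s + 2*m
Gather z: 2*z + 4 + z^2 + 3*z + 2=z^2 + 5*z + 6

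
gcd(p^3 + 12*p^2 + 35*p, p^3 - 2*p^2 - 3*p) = p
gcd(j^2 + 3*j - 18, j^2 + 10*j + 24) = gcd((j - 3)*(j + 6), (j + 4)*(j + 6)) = j + 6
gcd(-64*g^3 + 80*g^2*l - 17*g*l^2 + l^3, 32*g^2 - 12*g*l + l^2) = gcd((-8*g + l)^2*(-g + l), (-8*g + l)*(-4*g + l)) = 8*g - l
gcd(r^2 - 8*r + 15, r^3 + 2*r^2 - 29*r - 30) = r - 5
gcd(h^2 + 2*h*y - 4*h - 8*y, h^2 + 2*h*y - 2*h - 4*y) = h + 2*y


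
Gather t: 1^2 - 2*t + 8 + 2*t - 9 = 0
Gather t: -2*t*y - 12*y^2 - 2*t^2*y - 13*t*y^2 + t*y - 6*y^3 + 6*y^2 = -2*t^2*y + t*(-13*y^2 - y) - 6*y^3 - 6*y^2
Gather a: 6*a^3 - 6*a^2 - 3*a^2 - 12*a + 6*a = 6*a^3 - 9*a^2 - 6*a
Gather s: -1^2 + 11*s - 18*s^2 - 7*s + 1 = -18*s^2 + 4*s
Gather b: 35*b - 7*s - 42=35*b - 7*s - 42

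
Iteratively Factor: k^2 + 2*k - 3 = (k - 1)*(k + 3)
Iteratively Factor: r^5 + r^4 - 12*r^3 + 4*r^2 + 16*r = (r + 4)*(r^4 - 3*r^3 + 4*r) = (r - 2)*(r + 4)*(r^3 - r^2 - 2*r) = (r - 2)*(r + 1)*(r + 4)*(r^2 - 2*r) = r*(r - 2)*(r + 1)*(r + 4)*(r - 2)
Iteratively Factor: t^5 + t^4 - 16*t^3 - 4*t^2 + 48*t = (t - 2)*(t^4 + 3*t^3 - 10*t^2 - 24*t) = (t - 2)*(t + 2)*(t^3 + t^2 - 12*t) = t*(t - 2)*(t + 2)*(t^2 + t - 12) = t*(t - 3)*(t - 2)*(t + 2)*(t + 4)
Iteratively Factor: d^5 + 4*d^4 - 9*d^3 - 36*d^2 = (d)*(d^4 + 4*d^3 - 9*d^2 - 36*d) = d^2*(d^3 + 4*d^2 - 9*d - 36) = d^2*(d + 4)*(d^2 - 9) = d^2*(d + 3)*(d + 4)*(d - 3)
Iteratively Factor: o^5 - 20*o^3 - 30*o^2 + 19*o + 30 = (o + 1)*(o^4 - o^3 - 19*o^2 - 11*o + 30) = (o - 1)*(o + 1)*(o^3 - 19*o - 30) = (o - 5)*(o - 1)*(o + 1)*(o^2 + 5*o + 6) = (o - 5)*(o - 1)*(o + 1)*(o + 3)*(o + 2)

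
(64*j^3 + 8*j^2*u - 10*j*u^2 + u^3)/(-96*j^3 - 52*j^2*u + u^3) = (-4*j + u)/(6*j + u)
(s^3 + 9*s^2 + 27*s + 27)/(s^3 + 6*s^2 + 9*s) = (s + 3)/s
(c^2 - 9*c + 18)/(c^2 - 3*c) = (c - 6)/c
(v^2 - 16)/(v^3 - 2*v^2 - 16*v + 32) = 1/(v - 2)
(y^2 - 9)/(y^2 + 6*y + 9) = (y - 3)/(y + 3)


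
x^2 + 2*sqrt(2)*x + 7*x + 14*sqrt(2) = (x + 7)*(x + 2*sqrt(2))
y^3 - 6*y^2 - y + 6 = (y - 6)*(y - 1)*(y + 1)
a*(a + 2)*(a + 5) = a^3 + 7*a^2 + 10*a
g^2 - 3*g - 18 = (g - 6)*(g + 3)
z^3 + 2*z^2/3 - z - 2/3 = (z - 1)*(z + 2/3)*(z + 1)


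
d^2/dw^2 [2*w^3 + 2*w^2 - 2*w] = 12*w + 4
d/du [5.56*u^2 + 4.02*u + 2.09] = 11.12*u + 4.02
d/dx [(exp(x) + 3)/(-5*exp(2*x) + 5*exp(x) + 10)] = ((exp(x) + 3)*(2*exp(x) - 1) - exp(2*x) + exp(x) + 2)*exp(x)/(5*(-exp(2*x) + exp(x) + 2)^2)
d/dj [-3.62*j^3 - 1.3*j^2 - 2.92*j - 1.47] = -10.86*j^2 - 2.6*j - 2.92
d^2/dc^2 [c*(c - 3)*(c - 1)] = 6*c - 8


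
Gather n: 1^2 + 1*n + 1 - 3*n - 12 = -2*n - 10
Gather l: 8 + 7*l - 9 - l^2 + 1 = -l^2 + 7*l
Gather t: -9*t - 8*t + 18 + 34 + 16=68 - 17*t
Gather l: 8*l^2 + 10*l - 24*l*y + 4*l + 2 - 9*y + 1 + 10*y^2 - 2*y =8*l^2 + l*(14 - 24*y) + 10*y^2 - 11*y + 3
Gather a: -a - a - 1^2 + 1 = -2*a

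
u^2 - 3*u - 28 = (u - 7)*(u + 4)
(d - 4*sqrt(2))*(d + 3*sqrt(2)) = d^2 - sqrt(2)*d - 24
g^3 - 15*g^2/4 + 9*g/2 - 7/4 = (g - 7/4)*(g - 1)^2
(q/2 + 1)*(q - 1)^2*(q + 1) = q^4/2 + q^3/2 - 3*q^2/2 - q/2 + 1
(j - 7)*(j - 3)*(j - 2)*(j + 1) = j^4 - 11*j^3 + 29*j^2 - j - 42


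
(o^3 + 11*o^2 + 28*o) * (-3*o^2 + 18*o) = -3*o^5 - 15*o^4 + 114*o^3 + 504*o^2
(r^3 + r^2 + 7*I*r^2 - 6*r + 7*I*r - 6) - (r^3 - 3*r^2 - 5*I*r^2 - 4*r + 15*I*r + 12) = 4*r^2 + 12*I*r^2 - 2*r - 8*I*r - 18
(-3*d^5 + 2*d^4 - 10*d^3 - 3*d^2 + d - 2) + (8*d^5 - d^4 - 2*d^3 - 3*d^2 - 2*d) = 5*d^5 + d^4 - 12*d^3 - 6*d^2 - d - 2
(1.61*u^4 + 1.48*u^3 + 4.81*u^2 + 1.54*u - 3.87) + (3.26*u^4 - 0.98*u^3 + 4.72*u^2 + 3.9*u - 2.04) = 4.87*u^4 + 0.5*u^3 + 9.53*u^2 + 5.44*u - 5.91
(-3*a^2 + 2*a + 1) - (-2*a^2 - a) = -a^2 + 3*a + 1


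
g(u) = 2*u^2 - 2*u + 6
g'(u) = 4*u - 2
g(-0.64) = 8.10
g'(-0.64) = -4.56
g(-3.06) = 30.85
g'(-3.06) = -14.24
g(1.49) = 7.46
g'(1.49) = 3.96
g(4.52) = 37.82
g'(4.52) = 16.08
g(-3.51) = 37.66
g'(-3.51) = -16.04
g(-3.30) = 34.38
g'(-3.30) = -15.20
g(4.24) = 33.48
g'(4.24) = 14.96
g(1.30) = 6.78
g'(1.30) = 3.20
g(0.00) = 6.00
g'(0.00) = -2.00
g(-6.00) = 90.00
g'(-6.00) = -26.00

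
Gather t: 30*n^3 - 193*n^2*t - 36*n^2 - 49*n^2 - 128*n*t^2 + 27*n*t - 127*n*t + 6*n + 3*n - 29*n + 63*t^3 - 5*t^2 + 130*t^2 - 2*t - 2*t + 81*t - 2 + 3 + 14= 30*n^3 - 85*n^2 - 20*n + 63*t^3 + t^2*(125 - 128*n) + t*(-193*n^2 - 100*n + 77) + 15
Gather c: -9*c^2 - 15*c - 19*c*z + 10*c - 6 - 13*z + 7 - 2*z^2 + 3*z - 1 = -9*c^2 + c*(-19*z - 5) - 2*z^2 - 10*z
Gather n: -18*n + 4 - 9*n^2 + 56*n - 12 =-9*n^2 + 38*n - 8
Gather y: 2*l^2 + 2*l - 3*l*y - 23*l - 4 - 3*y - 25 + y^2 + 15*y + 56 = 2*l^2 - 21*l + y^2 + y*(12 - 3*l) + 27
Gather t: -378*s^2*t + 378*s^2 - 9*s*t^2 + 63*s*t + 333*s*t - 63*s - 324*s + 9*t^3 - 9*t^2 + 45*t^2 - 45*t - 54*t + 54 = 378*s^2 - 387*s + 9*t^3 + t^2*(36 - 9*s) + t*(-378*s^2 + 396*s - 99) + 54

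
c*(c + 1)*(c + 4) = c^3 + 5*c^2 + 4*c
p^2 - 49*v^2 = (p - 7*v)*(p + 7*v)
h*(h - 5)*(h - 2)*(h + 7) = h^4 - 39*h^2 + 70*h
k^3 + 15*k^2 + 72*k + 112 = (k + 4)^2*(k + 7)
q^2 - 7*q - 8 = (q - 8)*(q + 1)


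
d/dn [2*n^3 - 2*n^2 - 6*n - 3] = 6*n^2 - 4*n - 6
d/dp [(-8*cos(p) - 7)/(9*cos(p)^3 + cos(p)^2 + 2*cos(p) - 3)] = -(122*cos(p) + 197*cos(2*p)/2 + 36*cos(3*p) + 273/2)*sin(p)/(9*cos(p)^3 + cos(p)^2 + 2*cos(p) - 3)^2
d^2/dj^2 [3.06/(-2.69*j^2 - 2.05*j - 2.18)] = (44.284932*j^2 + 33.74874*j - 3.06*(5.38*j + 2.05)*(10.76*j + 4.1) + 35.888904)/(2.69*j^2 + 2.05*j + 2.18)^3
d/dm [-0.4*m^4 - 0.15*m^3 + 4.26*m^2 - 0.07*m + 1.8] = -1.6*m^3 - 0.45*m^2 + 8.52*m - 0.07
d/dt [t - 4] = 1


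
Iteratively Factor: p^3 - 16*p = (p)*(p^2 - 16) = p*(p + 4)*(p - 4)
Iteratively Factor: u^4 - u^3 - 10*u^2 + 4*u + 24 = (u - 3)*(u^3 + 2*u^2 - 4*u - 8) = (u - 3)*(u - 2)*(u^2 + 4*u + 4) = (u - 3)*(u - 2)*(u + 2)*(u + 2)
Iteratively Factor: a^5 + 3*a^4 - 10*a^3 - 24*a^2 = (a + 2)*(a^4 + a^3 - 12*a^2) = a*(a + 2)*(a^3 + a^2 - 12*a) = a^2*(a + 2)*(a^2 + a - 12) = a^2*(a + 2)*(a + 4)*(a - 3)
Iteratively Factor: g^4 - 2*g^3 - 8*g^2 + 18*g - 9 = (g + 3)*(g^3 - 5*g^2 + 7*g - 3) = (g - 1)*(g + 3)*(g^2 - 4*g + 3) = (g - 1)^2*(g + 3)*(g - 3)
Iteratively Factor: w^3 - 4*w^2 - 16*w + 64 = (w - 4)*(w^2 - 16) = (w - 4)^2*(w + 4)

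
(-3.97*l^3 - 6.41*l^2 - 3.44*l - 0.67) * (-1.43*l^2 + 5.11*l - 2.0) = 5.6771*l^5 - 11.1204*l^4 - 19.8959*l^3 - 3.8003*l^2 + 3.4563*l + 1.34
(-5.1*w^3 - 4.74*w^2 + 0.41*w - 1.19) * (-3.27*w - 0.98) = 16.677*w^4 + 20.4978*w^3 + 3.3045*w^2 + 3.4895*w + 1.1662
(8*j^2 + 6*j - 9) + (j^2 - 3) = 9*j^2 + 6*j - 12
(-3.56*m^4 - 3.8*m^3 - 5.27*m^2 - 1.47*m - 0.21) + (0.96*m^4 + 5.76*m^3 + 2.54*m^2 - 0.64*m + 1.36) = -2.6*m^4 + 1.96*m^3 - 2.73*m^2 - 2.11*m + 1.15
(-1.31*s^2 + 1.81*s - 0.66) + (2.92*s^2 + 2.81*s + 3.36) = 1.61*s^2 + 4.62*s + 2.7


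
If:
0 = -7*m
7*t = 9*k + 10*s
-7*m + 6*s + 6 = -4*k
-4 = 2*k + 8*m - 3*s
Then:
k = -7/4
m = 0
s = 1/6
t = -169/84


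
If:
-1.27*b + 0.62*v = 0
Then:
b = 0.488188976377953*v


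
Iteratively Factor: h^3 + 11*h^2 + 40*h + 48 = (h + 4)*(h^2 + 7*h + 12) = (h + 4)^2*(h + 3)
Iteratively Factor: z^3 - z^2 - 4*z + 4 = (z - 2)*(z^2 + z - 2) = (z - 2)*(z - 1)*(z + 2)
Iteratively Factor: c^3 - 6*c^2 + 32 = (c + 2)*(c^2 - 8*c + 16) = (c - 4)*(c + 2)*(c - 4)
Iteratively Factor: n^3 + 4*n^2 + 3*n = (n + 3)*(n^2 + n) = n*(n + 3)*(n + 1)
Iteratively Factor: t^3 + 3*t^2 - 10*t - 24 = (t - 3)*(t^2 + 6*t + 8) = (t - 3)*(t + 2)*(t + 4)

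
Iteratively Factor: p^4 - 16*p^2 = (p)*(p^3 - 16*p) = p*(p + 4)*(p^2 - 4*p) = p^2*(p + 4)*(p - 4)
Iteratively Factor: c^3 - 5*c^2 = (c)*(c^2 - 5*c) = c*(c - 5)*(c)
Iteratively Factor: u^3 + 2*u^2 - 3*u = (u + 3)*(u^2 - u) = u*(u + 3)*(u - 1)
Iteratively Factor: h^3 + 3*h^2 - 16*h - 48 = (h - 4)*(h^2 + 7*h + 12) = (h - 4)*(h + 3)*(h + 4)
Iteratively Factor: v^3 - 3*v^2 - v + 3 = (v + 1)*(v^2 - 4*v + 3) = (v - 3)*(v + 1)*(v - 1)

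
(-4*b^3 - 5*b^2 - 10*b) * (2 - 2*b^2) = 8*b^5 + 10*b^4 + 12*b^3 - 10*b^2 - 20*b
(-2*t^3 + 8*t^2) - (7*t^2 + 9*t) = -2*t^3 + t^2 - 9*t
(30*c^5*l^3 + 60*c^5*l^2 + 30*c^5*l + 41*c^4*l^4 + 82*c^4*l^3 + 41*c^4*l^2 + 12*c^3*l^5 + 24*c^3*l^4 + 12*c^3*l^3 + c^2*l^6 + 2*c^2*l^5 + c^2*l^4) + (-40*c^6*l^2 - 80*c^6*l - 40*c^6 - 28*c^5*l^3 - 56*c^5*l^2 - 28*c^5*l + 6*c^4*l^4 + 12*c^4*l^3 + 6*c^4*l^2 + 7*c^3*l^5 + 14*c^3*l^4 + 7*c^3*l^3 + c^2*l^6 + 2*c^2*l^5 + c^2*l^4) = -40*c^6*l^2 - 80*c^6*l - 40*c^6 + 2*c^5*l^3 + 4*c^5*l^2 + 2*c^5*l + 47*c^4*l^4 + 94*c^4*l^3 + 47*c^4*l^2 + 19*c^3*l^5 + 38*c^3*l^4 + 19*c^3*l^3 + 2*c^2*l^6 + 4*c^2*l^5 + 2*c^2*l^4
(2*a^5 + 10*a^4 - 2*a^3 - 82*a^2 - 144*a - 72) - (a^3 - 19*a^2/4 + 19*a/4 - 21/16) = 2*a^5 + 10*a^4 - 3*a^3 - 309*a^2/4 - 595*a/4 - 1131/16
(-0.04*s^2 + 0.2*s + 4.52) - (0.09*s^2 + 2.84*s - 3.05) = -0.13*s^2 - 2.64*s + 7.57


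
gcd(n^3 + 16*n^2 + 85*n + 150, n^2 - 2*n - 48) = n + 6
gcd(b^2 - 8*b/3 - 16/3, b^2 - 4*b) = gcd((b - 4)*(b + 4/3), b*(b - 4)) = b - 4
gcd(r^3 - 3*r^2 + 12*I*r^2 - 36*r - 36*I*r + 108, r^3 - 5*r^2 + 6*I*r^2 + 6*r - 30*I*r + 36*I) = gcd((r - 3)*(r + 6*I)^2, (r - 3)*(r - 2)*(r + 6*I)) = r^2 + r*(-3 + 6*I) - 18*I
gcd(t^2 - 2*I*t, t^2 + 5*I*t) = t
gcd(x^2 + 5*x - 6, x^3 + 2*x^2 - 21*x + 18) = x^2 + 5*x - 6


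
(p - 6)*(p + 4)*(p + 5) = p^3 + 3*p^2 - 34*p - 120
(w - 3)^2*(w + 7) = w^3 + w^2 - 33*w + 63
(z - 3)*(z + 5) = z^2 + 2*z - 15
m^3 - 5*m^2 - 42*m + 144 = (m - 8)*(m - 3)*(m + 6)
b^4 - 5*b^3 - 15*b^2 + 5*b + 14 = (b - 7)*(b - 1)*(b + 1)*(b + 2)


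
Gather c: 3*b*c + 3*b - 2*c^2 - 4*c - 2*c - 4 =3*b - 2*c^2 + c*(3*b - 6) - 4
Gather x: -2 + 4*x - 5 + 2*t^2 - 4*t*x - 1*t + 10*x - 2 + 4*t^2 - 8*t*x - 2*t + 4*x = 6*t^2 - 3*t + x*(18 - 12*t) - 9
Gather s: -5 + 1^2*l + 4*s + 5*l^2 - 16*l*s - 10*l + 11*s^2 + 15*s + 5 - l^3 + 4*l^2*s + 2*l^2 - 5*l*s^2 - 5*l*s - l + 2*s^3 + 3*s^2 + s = -l^3 + 7*l^2 - 10*l + 2*s^3 + s^2*(14 - 5*l) + s*(4*l^2 - 21*l + 20)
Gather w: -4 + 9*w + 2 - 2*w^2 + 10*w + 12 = -2*w^2 + 19*w + 10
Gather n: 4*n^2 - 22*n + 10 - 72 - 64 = 4*n^2 - 22*n - 126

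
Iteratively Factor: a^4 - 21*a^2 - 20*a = (a - 5)*(a^3 + 5*a^2 + 4*a) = (a - 5)*(a + 4)*(a^2 + a) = (a - 5)*(a + 1)*(a + 4)*(a)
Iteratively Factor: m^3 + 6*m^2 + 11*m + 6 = (m + 3)*(m^2 + 3*m + 2) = (m + 1)*(m + 3)*(m + 2)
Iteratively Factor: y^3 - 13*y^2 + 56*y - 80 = (y - 5)*(y^2 - 8*y + 16) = (y - 5)*(y - 4)*(y - 4)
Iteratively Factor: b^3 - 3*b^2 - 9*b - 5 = (b + 1)*(b^2 - 4*b - 5) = (b + 1)^2*(b - 5)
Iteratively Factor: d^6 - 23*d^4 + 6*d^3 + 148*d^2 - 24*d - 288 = (d + 2)*(d^5 - 2*d^4 - 19*d^3 + 44*d^2 + 60*d - 144) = (d + 2)*(d + 4)*(d^4 - 6*d^3 + 5*d^2 + 24*d - 36) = (d - 3)*(d + 2)*(d + 4)*(d^3 - 3*d^2 - 4*d + 12) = (d - 3)*(d + 2)^2*(d + 4)*(d^2 - 5*d + 6) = (d - 3)^2*(d + 2)^2*(d + 4)*(d - 2)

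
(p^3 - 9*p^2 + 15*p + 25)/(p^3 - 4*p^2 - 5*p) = (p - 5)/p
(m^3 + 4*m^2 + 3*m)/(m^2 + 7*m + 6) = m*(m + 3)/(m + 6)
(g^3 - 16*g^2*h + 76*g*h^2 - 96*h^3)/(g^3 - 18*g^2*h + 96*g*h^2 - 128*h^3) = (g - 6*h)/(g - 8*h)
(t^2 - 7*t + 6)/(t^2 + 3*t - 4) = (t - 6)/(t + 4)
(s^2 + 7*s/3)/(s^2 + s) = (s + 7/3)/(s + 1)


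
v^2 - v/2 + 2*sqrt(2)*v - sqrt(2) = (v - 1/2)*(v + 2*sqrt(2))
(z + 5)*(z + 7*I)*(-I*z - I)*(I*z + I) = z^4 + 7*z^3 + 7*I*z^3 + 11*z^2 + 49*I*z^2 + 5*z + 77*I*z + 35*I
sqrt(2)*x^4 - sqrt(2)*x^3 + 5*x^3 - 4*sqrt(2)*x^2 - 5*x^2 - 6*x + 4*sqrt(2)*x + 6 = (x - 1)*(x - sqrt(2))*(x + 3*sqrt(2))*(sqrt(2)*x + 1)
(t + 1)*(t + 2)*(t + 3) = t^3 + 6*t^2 + 11*t + 6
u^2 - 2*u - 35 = (u - 7)*(u + 5)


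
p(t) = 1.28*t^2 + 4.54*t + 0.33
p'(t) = 2.56*t + 4.54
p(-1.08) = -3.08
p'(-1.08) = 1.78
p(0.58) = 3.39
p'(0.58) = 6.02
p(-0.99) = -2.91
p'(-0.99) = 2.01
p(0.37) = 2.19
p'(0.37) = 5.49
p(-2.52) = -2.98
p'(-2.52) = -1.91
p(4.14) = 41.06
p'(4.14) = 15.14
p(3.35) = 29.90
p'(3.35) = 13.12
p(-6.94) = 30.47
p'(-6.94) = -13.23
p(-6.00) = 19.17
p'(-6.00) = -10.82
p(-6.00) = 19.17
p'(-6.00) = -10.82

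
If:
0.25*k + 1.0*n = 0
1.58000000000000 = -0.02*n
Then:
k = 316.00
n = -79.00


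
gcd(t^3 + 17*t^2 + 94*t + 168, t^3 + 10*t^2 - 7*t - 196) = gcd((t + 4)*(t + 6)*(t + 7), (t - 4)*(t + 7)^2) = t + 7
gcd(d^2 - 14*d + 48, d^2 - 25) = 1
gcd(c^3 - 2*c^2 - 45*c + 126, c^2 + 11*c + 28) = c + 7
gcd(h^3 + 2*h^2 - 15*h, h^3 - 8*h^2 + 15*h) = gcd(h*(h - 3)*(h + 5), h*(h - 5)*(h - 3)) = h^2 - 3*h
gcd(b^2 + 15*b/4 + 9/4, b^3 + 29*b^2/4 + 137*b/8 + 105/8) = b + 3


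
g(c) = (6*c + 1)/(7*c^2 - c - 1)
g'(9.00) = -0.01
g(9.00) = 0.10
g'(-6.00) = -0.02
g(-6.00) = -0.14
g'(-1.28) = -0.40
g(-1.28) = -0.57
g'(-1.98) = -0.18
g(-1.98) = -0.38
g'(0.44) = -2682.67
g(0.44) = -42.92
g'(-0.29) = -303.95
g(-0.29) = 6.10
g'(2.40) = -0.21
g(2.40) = 0.42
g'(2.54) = -0.18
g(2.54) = 0.39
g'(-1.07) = -0.58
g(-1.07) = -0.67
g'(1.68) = -0.50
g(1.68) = 0.65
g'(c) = (1 - 14*c)*(6*c + 1)/(7*c^2 - c - 1)^2 + 6/(7*c^2 - c - 1)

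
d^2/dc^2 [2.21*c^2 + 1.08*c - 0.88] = 4.42000000000000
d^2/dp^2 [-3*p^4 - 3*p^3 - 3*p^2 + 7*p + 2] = -36*p^2 - 18*p - 6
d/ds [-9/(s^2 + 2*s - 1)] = 18*(s + 1)/(s^2 + 2*s - 1)^2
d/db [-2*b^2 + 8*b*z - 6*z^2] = -4*b + 8*z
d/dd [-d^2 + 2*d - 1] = 2 - 2*d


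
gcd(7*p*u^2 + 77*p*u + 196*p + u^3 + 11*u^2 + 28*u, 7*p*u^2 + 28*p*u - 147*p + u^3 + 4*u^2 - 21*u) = 7*p*u + 49*p + u^2 + 7*u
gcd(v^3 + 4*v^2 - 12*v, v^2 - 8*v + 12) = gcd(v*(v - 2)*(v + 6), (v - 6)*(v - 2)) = v - 2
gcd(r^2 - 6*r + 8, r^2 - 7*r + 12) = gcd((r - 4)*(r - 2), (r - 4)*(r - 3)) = r - 4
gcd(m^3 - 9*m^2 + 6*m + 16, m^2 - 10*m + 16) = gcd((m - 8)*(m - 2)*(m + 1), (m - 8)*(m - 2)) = m^2 - 10*m + 16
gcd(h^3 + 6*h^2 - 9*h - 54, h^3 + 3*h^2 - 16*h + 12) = h + 6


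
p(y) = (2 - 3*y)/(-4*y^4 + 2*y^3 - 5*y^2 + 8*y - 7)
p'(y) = (2 - 3*y)*(16*y^3 - 6*y^2 + 10*y - 8)/(-4*y^4 + 2*y^3 - 5*y^2 + 8*y - 7)^2 - 3/(-4*y^4 + 2*y^3 - 5*y^2 + 8*y - 7) = (-36*y^4 + 44*y^3 - 27*y^2 + 20*y + 5)/(16*y^8 - 16*y^7 + 44*y^6 - 84*y^5 + 113*y^4 - 108*y^3 + 134*y^2 - 112*y + 49)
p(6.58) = 0.00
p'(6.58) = -0.00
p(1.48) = 0.13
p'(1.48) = -0.15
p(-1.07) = -0.18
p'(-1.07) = -0.18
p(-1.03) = -0.19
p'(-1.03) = -0.18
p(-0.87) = -0.22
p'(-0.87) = -0.18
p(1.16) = 0.17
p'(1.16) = -0.06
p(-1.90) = -0.07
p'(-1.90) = -0.08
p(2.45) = 0.04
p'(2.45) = -0.04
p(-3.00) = -0.02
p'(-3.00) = -0.02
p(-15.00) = 0.00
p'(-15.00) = 0.00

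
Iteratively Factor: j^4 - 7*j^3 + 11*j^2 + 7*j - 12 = (j + 1)*(j^3 - 8*j^2 + 19*j - 12) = (j - 3)*(j + 1)*(j^2 - 5*j + 4) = (j - 3)*(j - 1)*(j + 1)*(j - 4)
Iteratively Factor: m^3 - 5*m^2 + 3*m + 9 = (m - 3)*(m^2 - 2*m - 3) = (m - 3)^2*(m + 1)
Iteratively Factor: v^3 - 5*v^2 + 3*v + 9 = (v - 3)*(v^2 - 2*v - 3) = (v - 3)^2*(v + 1)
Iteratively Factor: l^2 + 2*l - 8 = (l - 2)*(l + 4)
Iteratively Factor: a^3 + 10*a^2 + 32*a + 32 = (a + 2)*(a^2 + 8*a + 16) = (a + 2)*(a + 4)*(a + 4)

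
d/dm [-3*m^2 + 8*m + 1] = 8 - 6*m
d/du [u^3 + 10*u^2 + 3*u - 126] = 3*u^2 + 20*u + 3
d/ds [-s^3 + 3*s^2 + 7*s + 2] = -3*s^2 + 6*s + 7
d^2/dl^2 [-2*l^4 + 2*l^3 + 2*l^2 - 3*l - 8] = -24*l^2 + 12*l + 4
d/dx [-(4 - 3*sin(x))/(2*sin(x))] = 2*cos(x)/sin(x)^2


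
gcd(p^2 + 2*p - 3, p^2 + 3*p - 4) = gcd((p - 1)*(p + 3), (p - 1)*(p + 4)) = p - 1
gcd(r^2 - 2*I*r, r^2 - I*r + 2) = r - 2*I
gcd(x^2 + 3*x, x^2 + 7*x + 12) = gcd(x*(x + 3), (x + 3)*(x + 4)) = x + 3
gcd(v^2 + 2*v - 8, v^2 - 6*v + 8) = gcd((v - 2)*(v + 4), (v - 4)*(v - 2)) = v - 2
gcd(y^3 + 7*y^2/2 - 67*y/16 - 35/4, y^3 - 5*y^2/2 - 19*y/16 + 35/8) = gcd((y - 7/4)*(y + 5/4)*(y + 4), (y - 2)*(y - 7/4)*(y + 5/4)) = y^2 - y/2 - 35/16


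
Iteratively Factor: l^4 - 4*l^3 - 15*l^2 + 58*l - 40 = (l + 4)*(l^3 - 8*l^2 + 17*l - 10) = (l - 1)*(l + 4)*(l^2 - 7*l + 10) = (l - 2)*(l - 1)*(l + 4)*(l - 5)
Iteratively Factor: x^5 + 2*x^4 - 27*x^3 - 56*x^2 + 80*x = (x + 4)*(x^4 - 2*x^3 - 19*x^2 + 20*x) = (x - 5)*(x + 4)*(x^3 + 3*x^2 - 4*x) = x*(x - 5)*(x + 4)*(x^2 + 3*x - 4) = x*(x - 5)*(x + 4)^2*(x - 1)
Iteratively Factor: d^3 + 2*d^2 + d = (d + 1)*(d^2 + d) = (d + 1)^2*(d)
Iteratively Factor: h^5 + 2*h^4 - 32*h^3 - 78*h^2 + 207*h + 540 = (h - 3)*(h^4 + 5*h^3 - 17*h^2 - 129*h - 180) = (h - 3)*(h + 4)*(h^3 + h^2 - 21*h - 45) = (h - 5)*(h - 3)*(h + 4)*(h^2 + 6*h + 9) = (h - 5)*(h - 3)*(h + 3)*(h + 4)*(h + 3)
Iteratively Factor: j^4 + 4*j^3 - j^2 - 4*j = (j - 1)*(j^3 + 5*j^2 + 4*j) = (j - 1)*(j + 1)*(j^2 + 4*j) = (j - 1)*(j + 1)*(j + 4)*(j)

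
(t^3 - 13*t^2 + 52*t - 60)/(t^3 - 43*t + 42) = (t^2 - 7*t + 10)/(t^2 + 6*t - 7)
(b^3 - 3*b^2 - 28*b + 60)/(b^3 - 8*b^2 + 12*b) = (b + 5)/b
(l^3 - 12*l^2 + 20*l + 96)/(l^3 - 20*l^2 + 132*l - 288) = (l + 2)/(l - 6)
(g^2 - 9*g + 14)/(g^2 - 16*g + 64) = (g^2 - 9*g + 14)/(g^2 - 16*g + 64)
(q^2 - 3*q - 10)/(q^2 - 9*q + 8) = (q^2 - 3*q - 10)/(q^2 - 9*q + 8)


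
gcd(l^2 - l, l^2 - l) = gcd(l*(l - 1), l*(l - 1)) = l^2 - l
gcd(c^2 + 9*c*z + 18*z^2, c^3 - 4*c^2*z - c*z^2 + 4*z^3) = 1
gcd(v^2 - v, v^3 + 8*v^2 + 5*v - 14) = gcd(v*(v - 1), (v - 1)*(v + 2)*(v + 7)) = v - 1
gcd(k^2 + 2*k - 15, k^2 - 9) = k - 3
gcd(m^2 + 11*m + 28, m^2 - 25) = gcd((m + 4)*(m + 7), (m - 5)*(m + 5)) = 1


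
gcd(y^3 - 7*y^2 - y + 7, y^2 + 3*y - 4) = y - 1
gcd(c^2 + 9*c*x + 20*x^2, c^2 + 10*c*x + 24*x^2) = c + 4*x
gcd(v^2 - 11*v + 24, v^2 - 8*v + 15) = v - 3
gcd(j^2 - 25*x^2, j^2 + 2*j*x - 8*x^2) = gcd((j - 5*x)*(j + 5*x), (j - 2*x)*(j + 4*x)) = 1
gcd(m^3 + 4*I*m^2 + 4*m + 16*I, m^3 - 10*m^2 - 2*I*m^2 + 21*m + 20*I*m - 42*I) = m - 2*I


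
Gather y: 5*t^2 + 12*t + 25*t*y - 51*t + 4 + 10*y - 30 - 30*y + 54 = 5*t^2 - 39*t + y*(25*t - 20) + 28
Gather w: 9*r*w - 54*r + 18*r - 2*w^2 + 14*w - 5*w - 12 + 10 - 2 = -36*r - 2*w^2 + w*(9*r + 9) - 4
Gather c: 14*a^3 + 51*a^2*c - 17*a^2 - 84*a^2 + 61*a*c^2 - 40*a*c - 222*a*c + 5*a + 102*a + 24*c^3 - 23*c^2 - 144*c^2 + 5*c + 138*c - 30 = 14*a^3 - 101*a^2 + 107*a + 24*c^3 + c^2*(61*a - 167) + c*(51*a^2 - 262*a + 143) - 30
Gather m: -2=-2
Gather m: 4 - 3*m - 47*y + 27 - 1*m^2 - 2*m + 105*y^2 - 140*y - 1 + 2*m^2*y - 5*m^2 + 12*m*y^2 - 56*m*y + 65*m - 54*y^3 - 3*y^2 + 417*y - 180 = m^2*(2*y - 6) + m*(12*y^2 - 56*y + 60) - 54*y^3 + 102*y^2 + 230*y - 150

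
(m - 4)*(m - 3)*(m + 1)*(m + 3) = m^4 - 3*m^3 - 13*m^2 + 27*m + 36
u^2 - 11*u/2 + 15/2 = (u - 3)*(u - 5/2)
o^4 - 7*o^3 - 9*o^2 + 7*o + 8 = (o - 8)*(o - 1)*(o + 1)^2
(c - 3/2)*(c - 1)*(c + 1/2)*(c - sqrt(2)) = c^4 - 2*c^3 - sqrt(2)*c^3 + c^2/4 + 2*sqrt(2)*c^2 - sqrt(2)*c/4 + 3*c/4 - 3*sqrt(2)/4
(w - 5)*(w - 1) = w^2 - 6*w + 5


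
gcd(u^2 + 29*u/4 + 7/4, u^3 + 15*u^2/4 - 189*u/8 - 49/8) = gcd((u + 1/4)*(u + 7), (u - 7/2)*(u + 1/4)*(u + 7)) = u^2 + 29*u/4 + 7/4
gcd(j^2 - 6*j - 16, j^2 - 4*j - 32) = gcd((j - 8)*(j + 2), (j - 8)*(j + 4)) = j - 8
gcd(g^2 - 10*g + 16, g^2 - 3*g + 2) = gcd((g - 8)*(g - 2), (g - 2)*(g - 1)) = g - 2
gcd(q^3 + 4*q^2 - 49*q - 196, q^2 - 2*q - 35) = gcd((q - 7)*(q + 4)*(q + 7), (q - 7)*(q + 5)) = q - 7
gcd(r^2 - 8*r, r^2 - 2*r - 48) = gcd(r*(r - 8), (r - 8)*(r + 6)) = r - 8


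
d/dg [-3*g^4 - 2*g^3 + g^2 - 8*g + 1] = -12*g^3 - 6*g^2 + 2*g - 8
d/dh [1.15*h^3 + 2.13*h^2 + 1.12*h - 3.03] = 3.45*h^2 + 4.26*h + 1.12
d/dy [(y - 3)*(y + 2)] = 2*y - 1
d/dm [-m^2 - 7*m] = -2*m - 7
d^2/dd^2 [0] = 0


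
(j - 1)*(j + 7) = j^2 + 6*j - 7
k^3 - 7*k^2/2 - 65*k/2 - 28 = (k - 8)*(k + 1)*(k + 7/2)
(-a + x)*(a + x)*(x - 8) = -a^2*x + 8*a^2 + x^3 - 8*x^2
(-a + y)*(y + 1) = -a*y - a + y^2 + y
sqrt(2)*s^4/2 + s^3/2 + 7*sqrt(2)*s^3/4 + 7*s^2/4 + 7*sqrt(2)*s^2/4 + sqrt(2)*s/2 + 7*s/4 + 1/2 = (s + 1/2)*(s + 1)*(s + 2)*(sqrt(2)*s/2 + 1/2)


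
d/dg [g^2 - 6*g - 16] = 2*g - 6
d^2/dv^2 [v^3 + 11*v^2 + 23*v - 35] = 6*v + 22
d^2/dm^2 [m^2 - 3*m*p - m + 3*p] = 2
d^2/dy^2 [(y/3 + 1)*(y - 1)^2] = 2*y + 2/3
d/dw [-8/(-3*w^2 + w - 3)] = 8*(1 - 6*w)/(3*w^2 - w + 3)^2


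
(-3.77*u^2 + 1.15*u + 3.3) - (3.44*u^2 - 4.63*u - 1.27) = -7.21*u^2 + 5.78*u + 4.57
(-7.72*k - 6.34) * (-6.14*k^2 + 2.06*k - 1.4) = 47.4008*k^3 + 23.0244*k^2 - 2.2524*k + 8.876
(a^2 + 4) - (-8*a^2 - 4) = 9*a^2 + 8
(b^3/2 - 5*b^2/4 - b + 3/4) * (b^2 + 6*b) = b^5/2 + 7*b^4/4 - 17*b^3/2 - 21*b^2/4 + 9*b/2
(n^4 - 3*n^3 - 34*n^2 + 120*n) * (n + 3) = n^5 - 43*n^3 + 18*n^2 + 360*n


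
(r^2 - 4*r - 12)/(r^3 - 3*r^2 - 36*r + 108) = (r + 2)/(r^2 + 3*r - 18)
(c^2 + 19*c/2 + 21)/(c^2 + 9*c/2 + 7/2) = (c + 6)/(c + 1)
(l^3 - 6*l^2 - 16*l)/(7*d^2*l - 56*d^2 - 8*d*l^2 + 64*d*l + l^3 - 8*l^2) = l*(l + 2)/(7*d^2 - 8*d*l + l^2)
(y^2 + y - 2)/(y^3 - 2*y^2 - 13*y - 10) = (y - 1)/(y^2 - 4*y - 5)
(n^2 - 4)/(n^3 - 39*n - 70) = (n - 2)/(n^2 - 2*n - 35)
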